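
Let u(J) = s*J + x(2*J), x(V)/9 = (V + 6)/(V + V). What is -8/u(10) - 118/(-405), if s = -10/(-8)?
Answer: -21494/148635 ≈ -0.14461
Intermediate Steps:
s = 5/4 (s = -10*(-⅛) = 5/4 ≈ 1.2500)
x(V) = 9*(6 + V)/(2*V) (x(V) = 9*((V + 6)/(V + V)) = 9*((6 + V)/((2*V))) = 9*((6 + V)*(1/(2*V))) = 9*((6 + V)/(2*V)) = 9*(6 + V)/(2*V))
u(J) = 9/2 + 5*J/4 + 27/(2*J) (u(J) = 5*J/4 + (9/2 + 27/((2*J))) = 5*J/4 + (9/2 + 27*(1/(2*J))) = 5*J/4 + (9/2 + 27/(2*J)) = 9/2 + 5*J/4 + 27/(2*J))
-8/u(10) - 118/(-405) = -8*40/(54 + 10*(18 + 5*10)) - 118/(-405) = -8*40/(54 + 10*(18 + 50)) - 118*(-1/405) = -8*40/(54 + 10*68) + 118/405 = -8*40/(54 + 680) + 118/405 = -8/((¼)*(⅒)*734) + 118/405 = -8/367/20 + 118/405 = -8*20/367 + 118/405 = -160/367 + 118/405 = -21494/148635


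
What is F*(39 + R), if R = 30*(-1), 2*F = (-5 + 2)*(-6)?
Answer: 81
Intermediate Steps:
F = 9 (F = ((-5 + 2)*(-6))/2 = (-3*(-6))/2 = (½)*18 = 9)
R = -30
F*(39 + R) = 9*(39 - 30) = 9*9 = 81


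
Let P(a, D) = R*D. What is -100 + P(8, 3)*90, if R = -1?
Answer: -370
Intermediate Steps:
P(a, D) = -D
-100 + P(8, 3)*90 = -100 - 1*3*90 = -100 - 3*90 = -100 - 270 = -370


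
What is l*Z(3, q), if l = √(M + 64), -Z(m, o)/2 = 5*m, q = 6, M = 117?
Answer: -30*√181 ≈ -403.61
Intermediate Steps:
Z(m, o) = -10*m
l = √181 (l = √(117 + 64) = √181 ≈ 13.454)
l*Z(3, q) = √181*(-10*3) = √181*(-30) = -30*√181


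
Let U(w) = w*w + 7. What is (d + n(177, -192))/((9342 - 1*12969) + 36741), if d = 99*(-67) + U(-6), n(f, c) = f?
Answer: -6413/33114 ≈ -0.19366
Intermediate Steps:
U(w) = 7 + w² (U(w) = w² + 7 = 7 + w²)
d = -6590 (d = 99*(-67) + (7 + (-6)²) = -6633 + (7 + 36) = -6633 + 43 = -6590)
(d + n(177, -192))/((9342 - 1*12969) + 36741) = (-6590 + 177)/((9342 - 1*12969) + 36741) = -6413/((9342 - 12969) + 36741) = -6413/(-3627 + 36741) = -6413/33114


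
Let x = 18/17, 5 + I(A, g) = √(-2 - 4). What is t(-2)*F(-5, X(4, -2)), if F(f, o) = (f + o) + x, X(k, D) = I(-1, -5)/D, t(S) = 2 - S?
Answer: -98/17 - 2*I*√6 ≈ -5.7647 - 4.899*I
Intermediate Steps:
I(A, g) = -5 + I*√6 (I(A, g) = -5 + √(-2 - 4) = -5 + √(-6) = -5 + I*√6)
x = 18/17 (x = 18*(1/17) = 18/17 ≈ 1.0588)
X(k, D) = (-5 + I*√6)/D
F(f, o) = 18/17 + f + o (F(f, o) = (f + o) + 18/17 = 18/17 + f + o)
t(-2)*F(-5, X(4, -2)) = (2 - 1*(-2))*(18/17 - 5 + (-5 + I*√6)/(-2)) = (2 + 2)*(18/17 - 5 - (-5 + I*√6)/2) = 4*(18/17 - 5 + (5/2 - I*√6/2)) = 4*(-49/34 - I*√6/2) = -98/17 - 2*I*√6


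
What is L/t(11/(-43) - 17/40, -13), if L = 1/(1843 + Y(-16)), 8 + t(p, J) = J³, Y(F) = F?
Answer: -1/4028535 ≈ -2.4823e-7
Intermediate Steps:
t(p, J) = -8 + J³
L = 1/1827 (L = 1/(1843 - 16) = 1/1827 ≈ 0.00054735)
L/t(11/(-43) - 17/40, -13) = 1/(1827*(-8 + (-13)³)) = 1/(1827*(-8 - 2197)) = (1/1827)/(-2205) = (1/1827)*(-1/2205) = -1/4028535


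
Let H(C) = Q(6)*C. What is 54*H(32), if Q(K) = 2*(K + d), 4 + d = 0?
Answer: 6912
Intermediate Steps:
d = -4 (d = -4 + 0 = -4)
Q(K) = -8 + 2*K (Q(K) = 2*(K - 4) = 2*(-4 + K) = -8 + 2*K)
H(C) = 4*C (H(C) = (-8 + 2*6)*C = (-8 + 12)*C = 4*C)
54*H(32) = 54*(4*32) = 54*128 = 6912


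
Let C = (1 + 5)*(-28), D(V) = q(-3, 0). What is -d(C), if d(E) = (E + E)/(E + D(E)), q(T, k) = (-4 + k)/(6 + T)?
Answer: -252/127 ≈ -1.9843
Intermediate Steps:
q(T, k) = (-4 + k)/(6 + T)
D(V) = -4/3 (D(V) = (-4 + 0)/(6 - 3) = -4/3)
C = -168 (C = 6*(-28) = -168)
d(E) = 2*E/(-4/3 + E) (d(E) = (E + E)/(E - 4/3) = (2*E)/(-4/3 + E) = 2*E/(-4/3 + E))
-d(C) = -6*(-168)/(-4 + 3*(-168)) = -6*(-168)/(-4 - 504) = -6*(-168)/(-508) = -6*(-168)*(-1)/508 = -1*252/127 = -252/127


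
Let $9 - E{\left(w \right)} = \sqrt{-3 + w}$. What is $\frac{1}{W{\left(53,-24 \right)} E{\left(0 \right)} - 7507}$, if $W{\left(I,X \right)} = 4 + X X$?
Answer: $\frac{i}{- 2287 i + 580 \sqrt{3}} \approx -0.00036653 + 0.000161 i$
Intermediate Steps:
$W{\left(I,X \right)} = 4 + X^{2}$
$E{\left(w \right)} = 9 - \sqrt{-3 + w}$
$\frac{1}{W{\left(53,-24 \right)} E{\left(0 \right)} - 7507} = \frac{1}{\left(4 + \left(-24\right)^{2}\right) \left(9 - \sqrt{-3 + 0}\right) - 7507} = \frac{1}{\left(4 + 576\right) \left(9 - \sqrt{-3}\right) - 7507} = \frac{1}{580 \left(9 - i \sqrt{3}\right) - 7507} = \frac{1}{\left(5220 - 580 i \sqrt{3}\right) - 7507} = \frac{1}{-2287 - 580 i \sqrt{3}}$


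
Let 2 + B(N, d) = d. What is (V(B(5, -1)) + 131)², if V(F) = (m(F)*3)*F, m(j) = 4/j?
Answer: 20449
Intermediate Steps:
B(N, d) = -2 + d
V(F) = 12 (V(F) = ((4/F)*3)*F = (12/F)*F = 12)
(V(B(5, -1)) + 131)² = (12 + 131)² = 143² = 20449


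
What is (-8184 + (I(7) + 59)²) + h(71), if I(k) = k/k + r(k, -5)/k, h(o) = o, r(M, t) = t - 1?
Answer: -226141/49 ≈ -4615.1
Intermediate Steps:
r(M, t) = -1 + t
I(k) = 1 - 6/k (I(k) = k/k + (-1 - 5)/k = 1 - 6/k)
(-8184 + (I(7) + 59)²) + h(71) = (-8184 + ((-6 + 7)/7 + 59)²) + 71 = (-8184 + ((⅐)*1 + 59)²) + 71 = (-8184 + (⅐ + 59)²) + 71 = (-8184 + (414/7)²) + 71 = (-8184 + 171396/49) + 71 = -229620/49 + 71 = -226141/49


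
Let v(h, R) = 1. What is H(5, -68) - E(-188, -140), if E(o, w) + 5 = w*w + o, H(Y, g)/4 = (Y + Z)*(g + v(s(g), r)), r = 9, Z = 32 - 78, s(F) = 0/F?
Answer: -8419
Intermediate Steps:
s(F) = 0
Z = -46
H(Y, g) = 4*(1 + g)*(-46 + Y) (H(Y, g) = 4*((Y - 46)*(g + 1)) = 4*((-46 + Y)*(1 + g)) = 4*((1 + g)*(-46 + Y)) = 4*(1 + g)*(-46 + Y))
E(o, w) = -5 + o + w² (E(o, w) = -5 + (w*w + o) = -5 + (w² + o) = -5 + (o + w²) = -5 + o + w²)
H(5, -68) - E(-188, -140) = (-184 - 184*(-68) + 4*5 + 4*5*(-68)) - (-5 - 188 + (-140)²) = (-184 + 12512 + 20 - 1360) - (-5 - 188 + 19600) = 10988 - 1*19407 = 10988 - 19407 = -8419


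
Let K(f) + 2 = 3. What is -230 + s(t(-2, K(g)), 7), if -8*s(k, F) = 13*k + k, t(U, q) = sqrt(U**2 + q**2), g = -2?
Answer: -230 - 7*sqrt(5)/4 ≈ -233.91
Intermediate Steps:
K(f) = 1 (K(f) = -2 + 3 = 1)
s(k, F) = -7*k/4 (s(k, F) = -(13*k + k)/8 = -7*k/4)
-230 + s(t(-2, K(g)), 7) = -230 - 7*sqrt((-2)**2 + 1**2)/4 = -230 - 7*sqrt(4 + 1)/4 = -230 - 7*sqrt(5)/4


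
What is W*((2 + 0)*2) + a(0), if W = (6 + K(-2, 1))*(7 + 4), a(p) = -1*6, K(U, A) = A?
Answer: 302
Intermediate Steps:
a(p) = -6
W = 77 (W = (6 + 1)*(7 + 4) = 7*11 = 77)
W*((2 + 0)*2) + a(0) = 77*((2 + 0)*2) - 6 = 77*(2*2) - 6 = 77*4 - 6 = 308 - 6 = 302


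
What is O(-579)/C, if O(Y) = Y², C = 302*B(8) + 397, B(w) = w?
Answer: 335241/2813 ≈ 119.18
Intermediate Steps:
C = 2813 (C = 302*8 + 397 = 2416 + 397 = 2813)
O(-579)/C = (-579)²/2813 = 335241*(1/2813) = 335241/2813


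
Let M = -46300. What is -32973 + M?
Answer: -79273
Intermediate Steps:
-32973 + M = -32973 - 46300 = -79273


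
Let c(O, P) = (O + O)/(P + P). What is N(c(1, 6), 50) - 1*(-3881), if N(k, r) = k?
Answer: 23287/6 ≈ 3881.2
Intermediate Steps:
c(O, P) = O/P (c(O, P) = (2*O)/((2*P)) = (2*O)*(1/(2*P)) = O/P)
N(c(1, 6), 50) - 1*(-3881) = 1/6 - 1*(-3881) = 1*(⅙) + 3881 = ⅙ + 3881 = 23287/6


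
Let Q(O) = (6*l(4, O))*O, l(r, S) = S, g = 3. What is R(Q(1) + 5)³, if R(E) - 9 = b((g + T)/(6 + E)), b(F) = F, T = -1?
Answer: 3723875/4913 ≈ 757.96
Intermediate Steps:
Q(O) = 6*O² (Q(O) = (6*O)*O = 6*O²)
R(E) = 9 + 2/(6 + E) (R(E) = 9 + (3 - 1)/(6 + E) = 9 + 2/(6 + E))
R(Q(1) + 5)³ = ((56 + 9*(6*1² + 5))/(6 + (6*1² + 5)))³ = ((56 + 9*(6*1 + 5))/(6 + (6*1 + 5)))³ = ((56 + 9*(6 + 5))/(6 + (6 + 5)))³ = ((56 + 9*11)/(6 + 11))³ = ((56 + 99)/17)³ = ((1/17)*155)³ = (155/17)³ = 3723875/4913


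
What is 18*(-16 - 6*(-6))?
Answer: 360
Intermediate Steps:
18*(-16 - 6*(-6)) = 18*(-16 + 36) = 18*20 = 360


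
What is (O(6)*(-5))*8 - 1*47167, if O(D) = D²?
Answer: -48607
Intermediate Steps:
(O(6)*(-5))*8 - 1*47167 = (6²*(-5))*8 - 1*47167 = (36*(-5))*8 - 47167 = -180*8 - 47167 = -1440 - 47167 = -48607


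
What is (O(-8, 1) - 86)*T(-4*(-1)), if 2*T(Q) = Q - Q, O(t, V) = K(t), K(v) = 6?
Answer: 0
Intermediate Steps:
O(t, V) = 6
T(Q) = 0 (T(Q) = (Q - Q)/2 = (1/2)*0 = 0)
(O(-8, 1) - 86)*T(-4*(-1)) = (6 - 86)*0 = -80*0 = 0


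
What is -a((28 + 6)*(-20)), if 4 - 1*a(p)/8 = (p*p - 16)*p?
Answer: -2515368992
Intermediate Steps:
a(p) = 32 - 8*p*(-16 + p**2) (a(p) = 32 - 8*(p*p - 16)*p = 32 - 8*(p**2 - 16)*p = 32 - 8*(-16 + p**2)*p = 32 - 8*p*(-16 + p**2))
-a((28 + 6)*(-20)) = -(32 - 8*(-8000*(28 + 6)**3) + 128*((28 + 6)*(-20))) = -(32 - 8*(34*(-20))**3 + 128*(34*(-20))) = -(32 - 8*(-680)**3 + 128*(-680)) = -(32 - 8*(-314432000) - 87040) = -(32 + 2515456000 - 87040) = -1*2515368992 = -2515368992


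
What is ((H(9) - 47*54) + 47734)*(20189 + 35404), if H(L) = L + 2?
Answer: 2513192751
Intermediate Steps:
H(L) = 2 + L
((H(9) - 47*54) + 47734)*(20189 + 35404) = (((2 + 9) - 47*54) + 47734)*(20189 + 35404) = ((11 - 2538) + 47734)*55593 = (-2527 + 47734)*55593 = 45207*55593 = 2513192751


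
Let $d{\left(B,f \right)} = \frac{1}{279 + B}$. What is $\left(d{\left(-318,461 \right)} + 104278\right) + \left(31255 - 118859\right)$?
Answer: $\frac{650285}{39} \approx 16674.0$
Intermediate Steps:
$\left(d{\left(-318,461 \right)} + 104278\right) + \left(31255 - 118859\right) = \left(\frac{1}{279 - 318} + 104278\right) + \left(31255 - 118859\right) = \left(\frac{1}{-39} + 104278\right) + \left(31255 - 118859\right) = \left(- \frac{1}{39} + 104278\right) - 87604 = \frac{4066841}{39} - 87604 = \frac{650285}{39}$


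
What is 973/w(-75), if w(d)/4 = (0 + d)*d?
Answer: 973/22500 ≈ 0.043244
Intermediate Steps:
w(d) = 4*d² (w(d) = 4*((0 + d)*d) = 4*(d*d) = 4*d²)
973/w(-75) = 973/((4*(-75)²)) = 973/((4*5625)) = 973/22500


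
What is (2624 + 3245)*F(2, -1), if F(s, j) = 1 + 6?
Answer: 41083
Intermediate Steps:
F(s, j) = 7
(2624 + 3245)*F(2, -1) = (2624 + 3245)*7 = 5869*7 = 41083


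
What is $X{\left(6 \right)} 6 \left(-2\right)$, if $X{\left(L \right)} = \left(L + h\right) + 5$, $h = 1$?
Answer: $-144$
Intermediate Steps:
$X{\left(L \right)} = 6 + L$ ($X{\left(L \right)} = \left(L + 1\right) + 5 = \left(1 + L\right) + 5 = 6 + L$)
$X{\left(6 \right)} 6 \left(-2\right) = \left(6 + 6\right) 6 \left(-2\right) = 12 \cdot 6 \left(-2\right) = 72 \left(-2\right) = -144$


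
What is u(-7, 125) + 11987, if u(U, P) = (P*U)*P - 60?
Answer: -97448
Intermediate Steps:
u(U, P) = -60 + U*P² (u(U, P) = U*P² - 60 = -60 + U*P²)
u(-7, 125) + 11987 = (-60 - 7*125²) + 11987 = (-60 - 7*15625) + 11987 = (-60 - 109375) + 11987 = -109435 + 11987 = -97448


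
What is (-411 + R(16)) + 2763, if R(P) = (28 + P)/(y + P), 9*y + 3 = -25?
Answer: 68307/29 ≈ 2355.4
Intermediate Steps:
y = -28/9 (y = -⅓ + (⅑)*(-25) = -⅓ - 25/9 = -28/9 ≈ -3.1111)
R(P) = (28 + P)/(-28/9 + P)
(-411 + R(16)) + 2763 = (-411 + 9*(28 + 16)/(-28 + 9*16)) + 2763 = (-411 + 9*44/(-28 + 144)) + 2763 = (-411 + 9*44/116) + 2763 = (-411 + 9*(1/116)*44) + 2763 = (-411 + 99/29) + 2763 = -11820/29 + 2763 = 68307/29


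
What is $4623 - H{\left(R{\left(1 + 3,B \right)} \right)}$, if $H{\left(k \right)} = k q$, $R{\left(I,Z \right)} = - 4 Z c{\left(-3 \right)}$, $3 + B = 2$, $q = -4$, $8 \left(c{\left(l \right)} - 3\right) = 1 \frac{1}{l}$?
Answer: $\frac{14011}{3} \approx 4670.3$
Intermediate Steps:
$c{\left(l \right)} = 3 + \frac{1}{8 l}$ ($c{\left(l \right)} = 3 + \frac{1 \frac{1}{l}}{8} = 3 + \frac{1}{8 l}$)
$B = -1$ ($B = -3 + 2 = -1$)
$R{\left(I,Z \right)} = - \frac{71 Z}{6}$ ($R{\left(I,Z \right)} = - 4 Z \left(3 + \frac{1}{8 \left(-3\right)}\right) = - 4 Z \left(3 + \frac{1}{8} \left(- \frac{1}{3}\right)\right) = - 4 Z \left(3 - \frac{1}{24}\right) = - 4 Z \frac{71}{24} = - \frac{71 Z}{6}$)
$H{\left(k \right)} = - 4 k$ ($H{\left(k \right)} = k \left(-4\right) = - 4 k$)
$4623 - H{\left(R{\left(1 + 3,B \right)} \right)} = 4623 - - 4 \left(\left(- \frac{71}{6}\right) \left(-1\right)\right) = 4623 - \left(-4\right) \frac{71}{6} = 4623 - - \frac{142}{3} = 4623 + \frac{142}{3} = \frac{14011}{3}$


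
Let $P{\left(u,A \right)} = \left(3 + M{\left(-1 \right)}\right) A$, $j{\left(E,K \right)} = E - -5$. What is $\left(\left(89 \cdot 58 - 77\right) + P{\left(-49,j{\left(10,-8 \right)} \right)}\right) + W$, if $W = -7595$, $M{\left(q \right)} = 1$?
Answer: $-2450$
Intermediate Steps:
$j{\left(E,K \right)} = 5 + E$ ($j{\left(E,K \right)} = E + 5 = 5 + E$)
$P{\left(u,A \right)} = 4 A$ ($P{\left(u,A \right)} = \left(3 + 1\right) A = 4 A$)
$\left(\left(89 \cdot 58 - 77\right) + P{\left(-49,j{\left(10,-8 \right)} \right)}\right) + W = \left(\left(89 \cdot 58 - 77\right) + 4 \left(5 + 10\right)\right) - 7595 = \left(\left(5162 - 77\right) + 4 \cdot 15\right) - 7595 = \left(5085 + 60\right) - 7595 = 5145 - 7595 = -2450$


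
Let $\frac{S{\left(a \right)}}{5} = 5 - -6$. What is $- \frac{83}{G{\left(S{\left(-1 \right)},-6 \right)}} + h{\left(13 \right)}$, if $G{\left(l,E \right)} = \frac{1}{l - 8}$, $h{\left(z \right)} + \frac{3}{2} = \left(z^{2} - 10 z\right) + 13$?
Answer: $- \frac{7701}{2} \approx -3850.5$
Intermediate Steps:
$h{\left(z \right)} = \frac{23}{2} + z^{2} - 10 z$ ($h{\left(z \right)} = - \frac{3}{2} + \left(\left(z^{2} - 10 z\right) + 13\right) = - \frac{3}{2} + \left(13 + z^{2} - 10 z\right) = \frac{23}{2} + z^{2} - 10 z$)
$S{\left(a \right)} = 55$ ($S{\left(a \right)} = 5 \left(5 - -6\right) = 5 \left(5 + 6\right) = 5 \cdot 11 = 55$)
$G{\left(l,E \right)} = \frac{1}{-8 + l}$
$- \frac{83}{G{\left(S{\left(-1 \right)},-6 \right)}} + h{\left(13 \right)} = - \frac{83}{\frac{1}{-8 + 55}} + \left(\frac{23}{2} + 13^{2} - 130\right) = - \frac{83}{\frac{1}{47}} + \left(\frac{23}{2} + 169 - 130\right) = - 83 \frac{1}{\frac{1}{47}} + \frac{101}{2} = \left(-83\right) 47 + \frac{101}{2} = -3901 + \frac{101}{2} = - \frac{7701}{2}$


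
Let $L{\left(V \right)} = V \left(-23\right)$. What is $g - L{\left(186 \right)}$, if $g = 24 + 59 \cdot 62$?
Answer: $7960$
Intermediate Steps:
$g = 3682$ ($g = 24 + 3658 = 3682$)
$L{\left(V \right)} = - 23 V$
$g - L{\left(186 \right)} = 3682 - \left(-23\right) 186 = 3682 - -4278 = 3682 + 4278 = 7960$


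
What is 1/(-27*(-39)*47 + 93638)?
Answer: 1/143129 ≈ 6.9867e-6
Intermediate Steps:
1/(-27*(-39)*47 + 93638) = 1/(1053*47 + 93638) = 1/(49491 + 93638) = 1/143129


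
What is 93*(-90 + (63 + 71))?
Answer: 4092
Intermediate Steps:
93*(-90 + (63 + 71)) = 93*(-90 + 134) = 93*44 = 4092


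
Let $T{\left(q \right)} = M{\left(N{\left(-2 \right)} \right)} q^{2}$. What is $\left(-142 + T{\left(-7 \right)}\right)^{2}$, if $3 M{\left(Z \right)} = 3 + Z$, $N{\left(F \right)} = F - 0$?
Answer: $\frac{142129}{9} \approx 15792.0$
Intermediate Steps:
$N{\left(F \right)} = F$ ($N{\left(F \right)} = F + 0 = F$)
$M{\left(Z \right)} = 1 + \frac{Z}{3}$ ($M{\left(Z \right)} = \frac{3 + Z}{3} = 1 + \frac{Z}{3}$)
$T{\left(q \right)} = \frac{q^{2}}{3}$ ($T{\left(q \right)} = \left(1 + \frac{1}{3} \left(-2\right)\right) q^{2} = \left(1 - \frac{2}{3}\right) q^{2} = \frac{q^{2}}{3}$)
$\left(-142 + T{\left(-7 \right)}\right)^{2} = \left(-142 + \frac{\left(-7\right)^{2}}{3}\right)^{2} = \left(-142 + \frac{1}{3} \cdot 49\right)^{2} = \left(-142 + \frac{49}{3}\right)^{2} = \left(- \frac{377}{3}\right)^{2} = \frac{142129}{9}$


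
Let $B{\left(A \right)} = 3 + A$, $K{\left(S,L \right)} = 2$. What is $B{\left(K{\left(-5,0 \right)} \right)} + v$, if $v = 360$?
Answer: $365$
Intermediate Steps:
$B{\left(K{\left(-5,0 \right)} \right)} + v = \left(3 + 2\right) + 360 = 5 + 360 = 365$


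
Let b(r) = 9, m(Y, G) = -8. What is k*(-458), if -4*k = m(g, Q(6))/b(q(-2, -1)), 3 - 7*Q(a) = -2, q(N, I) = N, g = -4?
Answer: -916/9 ≈ -101.78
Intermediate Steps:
Q(a) = 5/7 (Q(a) = 3/7 - 1/7*(-2) = 3/7 + 2/7 = 5/7)
k = 2/9 (k = -(-2)/9 = -1/4*(-8/9) = 2/9 ≈ 0.22222)
k*(-458) = (2/9)*(-458) = -916/9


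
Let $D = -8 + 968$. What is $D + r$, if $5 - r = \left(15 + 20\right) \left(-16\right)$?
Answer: $1525$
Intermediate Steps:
$D = 960$
$r = 565$ ($r = 5 - \left(15 + 20\right) \left(-16\right) = 5 - 35 \left(-16\right) = 5 - -560 = 5 + 560 = 565$)
$D + r = 960 + 565 = 1525$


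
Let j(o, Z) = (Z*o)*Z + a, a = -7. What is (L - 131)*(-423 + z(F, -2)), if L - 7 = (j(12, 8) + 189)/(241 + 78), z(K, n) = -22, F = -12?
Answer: 17179670/319 ≈ 53855.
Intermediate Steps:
j(o, Z) = -7 + o*Z**2 (j(o, Z) = (Z*o)*Z - 7 = o*Z**2 - 7 = -7 + o*Z**2)
L = 3183/319 (L = 7 + ((-7 + 12*8**2) + 189)/(241 + 78) = 7 + ((-7 + 12*64) + 189)/319 = 7 + ((-7 + 768) + 189)*(1/319) = 7 + (761 + 189)*(1/319) = 7 + 950*(1/319) = 7 + 950/319 = 3183/319 ≈ 9.9781)
(L - 131)*(-423 + z(F, -2)) = (3183/319 - 131)*(-423 - 22) = -38606/319*(-445) = 17179670/319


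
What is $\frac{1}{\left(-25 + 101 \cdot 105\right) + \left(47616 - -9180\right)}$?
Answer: $\frac{1}{67376} \approx 1.4842 \cdot 10^{-5}$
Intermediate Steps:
$\frac{1}{\left(-25 + 101 \cdot 105\right) + \left(47616 - -9180\right)} = \frac{1}{\left(-25 + 10605\right) + \left(47616 + 9180\right)} = \frac{1}{10580 + 56796} = \frac{1}{67376}$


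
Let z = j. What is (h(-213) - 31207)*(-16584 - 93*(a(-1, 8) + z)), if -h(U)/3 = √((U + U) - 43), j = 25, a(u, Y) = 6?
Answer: 607506669 + 58401*I*√469 ≈ 6.0751e+8 + 1.2648e+6*I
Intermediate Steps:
z = 25
h(U) = -3*√(-43 + 2*U) (h(U) = -3*√((U + U) - 43) = -3*√(2*U - 43) = -3*√(-43 + 2*U))
(h(-213) - 31207)*(-16584 - 93*(a(-1, 8) + z)) = (-3*√(-43 + 2*(-213)) - 31207)*(-16584 - 93*(6 + 25)) = (-3*√(-43 - 426) - 31207)*(-16584 - 93*31) = (-3*I*√469 - 31207)*(-16584 - 2883) = (-3*I*√469 - 31207)*(-19467) = (-31207 - 3*I*√469)*(-19467) = 607506669 + 58401*I*√469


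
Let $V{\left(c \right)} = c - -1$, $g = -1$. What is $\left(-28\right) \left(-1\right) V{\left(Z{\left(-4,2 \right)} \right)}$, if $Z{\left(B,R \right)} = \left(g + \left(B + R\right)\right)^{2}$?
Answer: $280$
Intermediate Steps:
$Z{\left(B,R \right)} = \left(-1 + B + R\right)^{2}$ ($Z{\left(B,R \right)} = \left(-1 + \left(B + R\right)\right)^{2} = \left(-1 + B + R\right)^{2}$)
$V{\left(c \right)} = 1 + c$ ($V{\left(c \right)} = c + 1 = 1 + c$)
$\left(-28\right) \left(-1\right) V{\left(Z{\left(-4,2 \right)} \right)} = \left(-28\right) \left(-1\right) \left(1 + \left(-1 - 4 + 2\right)^{2}\right) = 28 \left(1 + \left(-3\right)^{2}\right) = 28 \left(1 + 9\right) = 28 \cdot 10 = 280$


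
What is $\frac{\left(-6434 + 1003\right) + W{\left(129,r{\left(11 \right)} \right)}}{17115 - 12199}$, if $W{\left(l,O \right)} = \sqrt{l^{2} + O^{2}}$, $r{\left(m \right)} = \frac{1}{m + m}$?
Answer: $- \frac{5431}{4916} + \frac{\sqrt{8054245}}{108152} \approx -1.0785$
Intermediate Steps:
$r{\left(m \right)} = \frac{1}{2 m}$
$W{\left(l,O \right)} = \sqrt{O^{2} + l^{2}}$
$\frac{\left(-6434 + 1003\right) + W{\left(129,r{\left(11 \right)} \right)}}{17115 - 12199} = \frac{\left(-6434 + 1003\right) + \sqrt{\left(\frac{1}{2 \cdot 11}\right)^{2} + 129^{2}}}{17115 - 12199} = \frac{-5431 + \sqrt{\left(\frac{1}{2} \cdot \frac{1}{11}\right)^{2} + 16641}}{4916} = \left(-5431 + \sqrt{\left(\frac{1}{22}\right)^{2} + 16641}\right) \frac{1}{4916} = \left(-5431 + \sqrt{\frac{1}{484} + 16641}\right) \frac{1}{4916} = \left(-5431 + \sqrt{\frac{8054245}{484}}\right) \frac{1}{4916} = \left(-5431 + \frac{\sqrt{8054245}}{22}\right) \frac{1}{4916} = - \frac{5431}{4916} + \frac{\sqrt{8054245}}{108152}$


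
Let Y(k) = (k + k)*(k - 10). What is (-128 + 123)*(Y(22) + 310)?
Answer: -4190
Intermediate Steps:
Y(k) = 2*k*(-10 + k) (Y(k) = (2*k)*(-10 + k) = 2*k*(-10 + k))
(-128 + 123)*(Y(22) + 310) = (-128 + 123)*(2*22*(-10 + 22) + 310) = -5*(2*22*12 + 310) = -5*(528 + 310) = -5*838 = -4190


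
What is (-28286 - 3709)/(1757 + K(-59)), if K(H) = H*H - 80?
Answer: -31995/5158 ≈ -6.2030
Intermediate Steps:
K(H) = -80 + H² (K(H) = H² - 80 = -80 + H²)
(-28286 - 3709)/(1757 + K(-59)) = (-28286 - 3709)/(1757 + (-80 + (-59)²)) = -31995/(1757 + (-80 + 3481)) = -31995/(1757 + 3401) = -31995/5158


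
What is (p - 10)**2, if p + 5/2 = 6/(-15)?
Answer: 16641/100 ≈ 166.41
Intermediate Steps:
p = -29/10 (p = -5/2 + 6/(-15) = -5/2 + 6*(-1/15) = -5/2 - 2/5 = -29/10 ≈ -2.9000)
(p - 10)**2 = (-29/10 - 10)**2 = (-129/10)**2 = 16641/100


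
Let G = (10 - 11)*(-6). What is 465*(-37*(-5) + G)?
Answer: 88815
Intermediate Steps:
G = 6 (G = -1*(-6) = 6)
465*(-37*(-5) + G) = 465*(-37*(-5) + 6) = 465*(185 + 6) = 465*191 = 88815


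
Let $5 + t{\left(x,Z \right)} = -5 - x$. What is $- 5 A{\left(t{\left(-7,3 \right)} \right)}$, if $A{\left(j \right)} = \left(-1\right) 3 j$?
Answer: $-45$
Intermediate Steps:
$t{\left(x,Z \right)} = -10 - x$ ($t{\left(x,Z \right)} = -5 - \left(5 + x\right) = -10 - x$)
$A{\left(j \right)} = - 3 j$
$- 5 A{\left(t{\left(-7,3 \right)} \right)} = - 5 \left(- 3 \left(-10 - -7\right)\right) = - 5 \left(- 3 \left(-10 + 7\right)\right) = - 5 \left(\left(-3\right) \left(-3\right)\right) = \left(-5\right) 9 = -45$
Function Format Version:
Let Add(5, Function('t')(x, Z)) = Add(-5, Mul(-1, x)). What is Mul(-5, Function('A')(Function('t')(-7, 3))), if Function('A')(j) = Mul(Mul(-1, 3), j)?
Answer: -45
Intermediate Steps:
Function('t')(x, Z) = Add(-10, Mul(-1, x)) (Function('t')(x, Z) = Add(-5, Add(-5, Mul(-1, x))) = Add(-10, Mul(-1, x)))
Function('A')(j) = Mul(-3, j)
Mul(-5, Function('A')(Function('t')(-7, 3))) = Mul(-5, Mul(-3, Add(-10, Mul(-1, -7)))) = Mul(-5, Mul(-3, Add(-10, 7))) = Mul(-5, Mul(-3, -3)) = Mul(-5, 9) = -45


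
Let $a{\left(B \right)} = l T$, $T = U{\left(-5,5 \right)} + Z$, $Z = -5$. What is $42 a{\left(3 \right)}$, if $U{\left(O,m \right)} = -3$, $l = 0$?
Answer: $0$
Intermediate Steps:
$T = -8$ ($T = -3 - 5 = -8$)
$a{\left(B \right)} = 0$ ($a{\left(B \right)} = 0 \left(-8\right) = 0$)
$42 a{\left(3 \right)} = 42 \cdot 0 = 0$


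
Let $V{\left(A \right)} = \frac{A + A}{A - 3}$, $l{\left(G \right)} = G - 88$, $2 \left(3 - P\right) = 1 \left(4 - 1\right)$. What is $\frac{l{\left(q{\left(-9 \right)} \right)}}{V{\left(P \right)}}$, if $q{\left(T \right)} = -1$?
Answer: $\frac{89}{2} \approx 44.5$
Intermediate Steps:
$P = \frac{3}{2}$ ($P = 3 - \frac{1 \left(4 - 1\right)}{2} = 3 - \frac{1 \cdot 3}{2} = 3 - \frac{3}{2} = \frac{3}{2} \approx 1.5$)
$l{\left(G \right)} = -88 + G$
$V{\left(A \right)} = \frac{2 A}{-3 + A}$
$\frac{l{\left(q{\left(-9 \right)} \right)}}{V{\left(P \right)}} = \frac{-88 - 1}{2 \cdot \frac{3}{2} \frac{1}{-3 + \frac{3}{2}}} = - \frac{89}{2 \cdot \frac{3}{2} \frac{1}{- \frac{3}{2}}} = - \frac{89}{2 \cdot \frac{3}{2} \left(- \frac{2}{3}\right)} = - \frac{89}{-2} = \left(-89\right) \left(- \frac{1}{2}\right) = \frac{89}{2}$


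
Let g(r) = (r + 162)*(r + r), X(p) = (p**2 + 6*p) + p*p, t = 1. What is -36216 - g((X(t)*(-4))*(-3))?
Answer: -85752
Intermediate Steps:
X(p) = 2*p**2 + 6*p (X(p) = (p**2 + 6*p) + p**2 = 2*p**2 + 6*p)
g(r) = 2*r*(162 + r) (g(r) = (162 + r)*(2*r) = 2*r*(162 + r))
-36216 - g((X(t)*(-4))*(-3)) = -36216 - 2*((2*1*(3 + 1))*(-4))*(-3)*(162 + ((2*1*(3 + 1))*(-4))*(-3)) = -36216 - 2*((2*1*4)*(-4))*(-3)*(162 + ((2*1*4)*(-4))*(-3)) = -36216 - 2*(8*(-4))*(-3)*(162 + (8*(-4))*(-3)) = -36216 - 2*(-32*(-3))*(162 - 32*(-3)) = -36216 - 2*96*(162 + 96) = -36216 - 2*96*258 = -36216 - 1*49536 = -36216 - 49536 = -85752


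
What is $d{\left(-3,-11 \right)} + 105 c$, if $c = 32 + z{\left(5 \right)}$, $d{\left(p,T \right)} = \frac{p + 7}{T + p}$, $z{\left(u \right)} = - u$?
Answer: $\frac{19843}{7} \approx 2834.7$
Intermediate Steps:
$d{\left(p,T \right)} = \frac{7 + p}{T + p}$
$c = 27$ ($c = 32 - 5 = 27$)
$d{\left(-3,-11 \right)} + 105 c = \frac{7 - 3}{-11 - 3} + 105 \cdot 27 = \frac{1}{-14} \cdot 4 + 2835 = \left(- \frac{1}{14}\right) 4 + 2835 = - \frac{2}{7} + 2835 = \frac{19843}{7}$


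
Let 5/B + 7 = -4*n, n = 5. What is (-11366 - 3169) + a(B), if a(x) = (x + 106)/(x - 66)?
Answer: -25976902/1787 ≈ -14537.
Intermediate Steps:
B = -5/27 (B = 5/(-7 - 4*5) = 5/(-7 - 20) = 5/(-27) = 5*(-1/27) = -5/27 ≈ -0.18519)
a(x) = (106 + x)/(-66 + x)
(-11366 - 3169) + a(B) = (-11366 - 3169) + (106 - 5/27)/(-66 - 5/27) = -14535 + (2857/27)/(-1787/27) = -14535 - 27/1787*2857/27 = -14535 - 2857/1787 = -25976902/1787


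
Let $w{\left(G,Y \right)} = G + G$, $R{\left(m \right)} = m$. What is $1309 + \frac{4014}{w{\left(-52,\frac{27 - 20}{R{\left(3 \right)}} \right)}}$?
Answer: $\frac{66061}{52} \approx 1270.4$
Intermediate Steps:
$w{\left(G,Y \right)} = 2 G$
$1309 + \frac{4014}{w{\left(-52,\frac{27 - 20}{R{\left(3 \right)}} \right)}} = 1309 + \frac{4014}{2 \left(-52\right)} = 1309 + \frac{4014}{-104} = 1309 + 4014 \left(- \frac{1}{104}\right) = 1309 - \frac{2007}{52} = \frac{66061}{52}$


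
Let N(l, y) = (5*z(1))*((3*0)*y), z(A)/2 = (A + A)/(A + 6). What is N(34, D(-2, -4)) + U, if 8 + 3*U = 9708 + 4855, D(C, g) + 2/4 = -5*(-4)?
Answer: 14555/3 ≈ 4851.7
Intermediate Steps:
z(A) = 4*A/(6 + A) (z(A) = 2*((A + A)/(A + 6)) = 2*((2*A)/(6 + A)) = 2*(2*A/(6 + A)) = 4*A/(6 + A))
D(C, g) = 39/2 (D(C, g) = -½ - 5*(-4) = -½ + 20 = 39/2)
N(l, y) = 0 (N(l, y) = (5*(4*1/(6 + 1)))*((3*0)*y) = (5*(4*1/7))*(0*y) = (5*(4*1*(⅐)))*0 = (5*(4/7))*0 = (20/7)*0 = 0)
U = 14555/3 (U = -8/3 + (9708 + 4855)/3 = -8/3 + (⅓)*14563 = -8/3 + 14563/3 = 14555/3 ≈ 4851.7)
N(34, D(-2, -4)) + U = 0 + 14555/3 = 14555/3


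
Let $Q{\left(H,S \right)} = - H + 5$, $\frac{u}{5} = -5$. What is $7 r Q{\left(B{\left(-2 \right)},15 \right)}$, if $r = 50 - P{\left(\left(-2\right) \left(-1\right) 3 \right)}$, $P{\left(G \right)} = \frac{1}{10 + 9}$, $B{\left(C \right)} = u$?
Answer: $\frac{199290}{19} \approx 10489.0$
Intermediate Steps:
$u = -25$ ($u = 5 \left(-5\right) = -25$)
$B{\left(C \right)} = -25$
$P{\left(G \right)} = \frac{1}{19}$
$Q{\left(H,S \right)} = 5 - H$
$r = \frac{949}{19}$ ($r = 50 - \frac{1}{19} = \frac{949}{19} \approx 49.947$)
$7 r Q{\left(B{\left(-2 \right)},15 \right)} = 7 \cdot \frac{949}{19} \left(5 - -25\right) = \frac{6643 \left(5 + 25\right)}{19} = \frac{6643}{19} \cdot 30 = \frac{199290}{19}$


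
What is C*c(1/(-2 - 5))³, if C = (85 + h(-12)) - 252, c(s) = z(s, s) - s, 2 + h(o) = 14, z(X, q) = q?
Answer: 0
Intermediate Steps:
h(o) = 12 (h(o) = -2 + 14 = 12)
c(s) = 0 (c(s) = s - s = 0)
C = -155 (C = (85 + 12) - 252 = 97 - 252 = -155)
C*c(1/(-2 - 5))³ = -155*0³ = -155*0 = 0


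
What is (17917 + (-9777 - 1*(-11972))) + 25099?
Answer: 45211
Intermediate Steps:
(17917 + (-9777 - 1*(-11972))) + 25099 = (17917 + (-9777 + 11972)) + 25099 = (17917 + 2195) + 25099 = 20112 + 25099 = 45211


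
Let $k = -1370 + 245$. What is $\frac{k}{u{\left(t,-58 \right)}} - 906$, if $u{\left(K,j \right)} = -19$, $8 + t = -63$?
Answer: $- \frac{16089}{19} \approx -846.79$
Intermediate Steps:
$t = -71$ ($t = -8 - 63 = -71$)
$k = -1125$
$\frac{k}{u{\left(t,-58 \right)}} - 906 = - \frac{1125}{-19} - 906 = \left(-1125\right) \left(- \frac{1}{19}\right) - 906 = \frac{1125}{19} - 906 = - \frac{16089}{19}$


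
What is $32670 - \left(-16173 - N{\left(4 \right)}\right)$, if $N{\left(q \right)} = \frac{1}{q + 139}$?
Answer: $\frac{6984550}{143} \approx 48843.0$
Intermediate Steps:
$N{\left(q \right)} = \frac{1}{139 + q}$
$32670 - \left(-16173 - N{\left(4 \right)}\right) = 32670 - \left(-16173 - \frac{1}{139 + 4}\right) = 32670 - \left(-16173 - \frac{1}{143}\right) = 32670 - - \frac{2312740}{143} = 32670 + \frac{2312740}{143} = \frac{6984550}{143}$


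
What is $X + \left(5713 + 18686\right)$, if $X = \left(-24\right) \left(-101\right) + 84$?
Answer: $26907$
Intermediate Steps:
$X = 2508$ ($X = 2424 + 84 = 2508$)
$X + \left(5713 + 18686\right) = 2508 + \left(5713 + 18686\right) = 2508 + 24399 = 26907$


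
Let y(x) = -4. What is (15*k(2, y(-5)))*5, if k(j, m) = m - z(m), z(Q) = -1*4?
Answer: 0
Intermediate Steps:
z(Q) = -4
k(j, m) = 4 + m (k(j, m) = m - 1*(-4) = m + 4 = 4 + m)
(15*k(2, y(-5)))*5 = (15*(4 - 4))*5 = (15*0)*5 = 0*5 = 0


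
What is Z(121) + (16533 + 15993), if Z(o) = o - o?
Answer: 32526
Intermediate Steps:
Z(o) = 0
Z(121) + (16533 + 15993) = 0 + (16533 + 15993) = 0 + 32526 = 32526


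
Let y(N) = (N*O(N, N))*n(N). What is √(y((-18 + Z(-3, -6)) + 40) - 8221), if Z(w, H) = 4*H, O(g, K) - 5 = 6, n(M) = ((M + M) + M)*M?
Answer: I*√8485 ≈ 92.114*I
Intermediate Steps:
n(M) = 3*M² (n(M) = (2*M + M)*M = (3*M)*M = 3*M²)
O(g, K) = 11 (O(g, K) = 5 + 6 = 11)
y(N) = 33*N³ (y(N) = (N*11)*(3*N²) = (11*N)*(3*N²) = 33*N³)
√(y((-18 + Z(-3, -6)) + 40) - 8221) = √(33*((-18 + 4*(-6)) + 40)³ - 8221) = √(33*((-18 - 24) + 40)³ - 8221) = √(33*(-42 + 40)³ - 8221) = √(33*(-2)³ - 8221) = √(33*(-8) - 8221) = √(-264 - 8221) = √(-8485) = I*√8485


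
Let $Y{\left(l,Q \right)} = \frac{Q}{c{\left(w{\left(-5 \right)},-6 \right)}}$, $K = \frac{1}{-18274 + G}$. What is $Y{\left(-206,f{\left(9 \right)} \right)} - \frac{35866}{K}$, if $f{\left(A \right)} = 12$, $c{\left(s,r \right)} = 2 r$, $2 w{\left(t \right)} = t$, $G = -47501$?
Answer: $2359086149$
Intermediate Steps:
$w{\left(t \right)} = \frac{t}{2}$
$K = - \frac{1}{65775}$ ($K = \frac{1}{-18274 - 47501} = \frac{1}{-65775} = - \frac{1}{65775} \approx -1.5203 \cdot 10^{-5}$)
$Y{\left(l,Q \right)} = - \frac{Q}{12}$ ($Y{\left(l,Q \right)} = \frac{Q}{2 \left(-6\right)} = \frac{Q}{-12} = Q \left(- \frac{1}{12}\right) = - \frac{Q}{12}$)
$Y{\left(-206,f{\left(9 \right)} \right)} - \frac{35866}{K} = \left(- \frac{1}{12}\right) 12 - \frac{35866}{- \frac{1}{65775}} = -1 - -2359086150 = -1 + 2359086150 = 2359086149$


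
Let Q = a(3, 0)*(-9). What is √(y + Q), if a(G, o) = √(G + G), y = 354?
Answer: √(354 - 9*√6) ≈ 18.220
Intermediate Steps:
a(G, o) = √2*√G (a(G, o) = √(2*G) = √2*√G)
Q = -9*√6 (Q = (√2*√3)*(-9) = √6*(-9) = -9*√6 ≈ -22.045)
√(y + Q) = √(354 - 9*√6)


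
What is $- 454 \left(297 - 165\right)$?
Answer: $-59928$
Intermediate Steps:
$- 454 \left(297 - 165\right) = \left(-454\right) 132 = -59928$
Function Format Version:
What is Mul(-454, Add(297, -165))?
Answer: -59928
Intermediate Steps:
Mul(-454, Add(297, -165)) = Mul(-454, 132) = -59928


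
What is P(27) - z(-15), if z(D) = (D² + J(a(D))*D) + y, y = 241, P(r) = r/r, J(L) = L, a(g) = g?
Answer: -690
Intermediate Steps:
P(r) = 1
z(D) = 241 + 2*D² (z(D) = (D² + D*D) + 241 = (D² + D²) + 241 = 2*D² + 241 = 241 + 2*D²)
P(27) - z(-15) = 1 - (241 + 2*(-15)²) = 1 - (241 + 2*225) = 1 - (241 + 450) = 1 - 1*691 = 1 - 691 = -690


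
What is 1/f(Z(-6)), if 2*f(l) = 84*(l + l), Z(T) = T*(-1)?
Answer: 1/504 ≈ 0.0019841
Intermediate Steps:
Z(T) = -T
f(l) = 84*l (f(l) = (84*(l + l))/2 = (84*(2*l))/2 = (168*l)/2 = 84*l)
1/f(Z(-6)) = 1/(84*(-1*(-6))) = 1/(84*6) = 1/504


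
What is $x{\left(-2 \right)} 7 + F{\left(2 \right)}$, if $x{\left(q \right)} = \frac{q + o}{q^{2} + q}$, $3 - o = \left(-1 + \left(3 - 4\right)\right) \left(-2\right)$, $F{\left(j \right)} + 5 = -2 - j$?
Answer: $- \frac{39}{2} \approx -19.5$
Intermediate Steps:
$F{\left(j \right)} = -7 - j$ ($F{\left(j \right)} = -5 - \left(2 + j\right) = -7 - j$)
$o = -1$ ($o = 3 - \left(-1 + \left(3 - 4\right)\right) \left(-2\right) = 3 - \left(-1 - 1\right) \left(-2\right) = 3 - \left(-2\right) \left(-2\right) = 3 - 4 = -1$)
$x{\left(q \right)} = \frac{-1 + q}{q + q^{2}}$ ($x{\left(q \right)} = \frac{q - 1}{q^{2} + q} = \frac{-1 + q}{q + q^{2}}$)
$x{\left(-2 \right)} 7 + F{\left(2 \right)} = \frac{-1 - 2}{\left(-2\right) \left(1 - 2\right)} 7 - 9 = \left(- \frac{1}{2}\right) \frac{1}{-1} \left(-3\right) 7 - 9 = \left(- \frac{1}{2}\right) \left(-1\right) \left(-3\right) 7 - 9 = \left(- \frac{3}{2}\right) 7 - 9 = - \frac{21}{2} - 9 = - \frac{39}{2}$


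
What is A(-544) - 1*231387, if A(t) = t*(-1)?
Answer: -230843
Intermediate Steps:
A(t) = -t
A(-544) - 1*231387 = -1*(-544) - 1*231387 = 544 - 231387 = -230843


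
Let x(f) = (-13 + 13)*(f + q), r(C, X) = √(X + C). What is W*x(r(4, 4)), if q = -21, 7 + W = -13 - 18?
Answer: 0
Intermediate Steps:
r(C, X) = √(C + X)
W = -38 (W = -7 + (-13 - 18) = -7 - 31 = -38)
x(f) = 0 (x(f) = (-13 + 13)*(f - 21) = 0*(-21 + f) = 0)
W*x(r(4, 4)) = -38*0 = 0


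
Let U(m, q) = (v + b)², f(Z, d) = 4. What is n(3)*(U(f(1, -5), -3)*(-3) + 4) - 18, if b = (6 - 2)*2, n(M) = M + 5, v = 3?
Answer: -2890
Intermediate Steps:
n(M) = 5 + M
b = 8 (b = 4*2 = 8)
U(m, q) = 121 (U(m, q) = (3 + 8)² = 11² = 121)
n(3)*(U(f(1, -5), -3)*(-3) + 4) - 18 = (5 + 3)*(121*(-3) + 4) - 18 = 8*(-363 + 4) - 18 = 8*(-359) - 18 = -2872 - 18 = -2890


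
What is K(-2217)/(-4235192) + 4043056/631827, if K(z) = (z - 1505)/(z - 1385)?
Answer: 30838735110750305/4819311489066984 ≈ 6.3990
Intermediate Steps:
K(z) = (-1505 + z)/(-1385 + z)
K(-2217)/(-4235192) + 4043056/631827 = ((-1505 - 2217)/(-1385 - 2217))/(-4235192) + 4043056/631827 = (-3722/(-3602))*(-1/4235192) + 4043056*(1/631827) = -1/3602*(-3722)*(-1/4235192) + 4043056/631827 = (1861/1801)*(-1/4235192) + 4043056/631827 = -1861/7627580792 + 4043056/631827 = 30838735110750305/4819311489066984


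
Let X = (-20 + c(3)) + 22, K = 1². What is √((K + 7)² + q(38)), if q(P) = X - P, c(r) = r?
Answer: √31 ≈ 5.5678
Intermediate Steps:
K = 1
X = 5 (X = (-20 + 3) + 22 = -17 + 22 = 5)
q(P) = 5 - P
√((K + 7)² + q(38)) = √((1 + 7)² + (5 - 1*38)) = √(8² + (5 - 38)) = √(64 - 33) = √31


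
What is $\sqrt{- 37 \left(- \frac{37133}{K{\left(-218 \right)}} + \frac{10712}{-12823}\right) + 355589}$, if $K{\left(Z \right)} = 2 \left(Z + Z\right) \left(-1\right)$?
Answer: $\frac{\sqrt{11164987718788727690}}{5590828} \approx 597.66$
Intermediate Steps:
$K{\left(Z \right)} = - 4 Z$ ($K{\left(Z \right)} = 2 \cdot 2 Z \left(-1\right) = 4 Z \left(-1\right) = - 4 Z$)
$\sqrt{- 37 \left(- \frac{37133}{K{\left(-218 \right)}} + \frac{10712}{-12823}\right) + 355589} = \sqrt{- 37 \left(- \frac{37133}{\left(-4\right) \left(-218\right)} + \frac{10712}{-12823}\right) + 355589} = \sqrt{- 37 \left(- \frac{37133}{872} + 10712 \left(- \frac{1}{12823}\right)\right) + 355589} = \sqrt{- 37 \left(\left(-37133\right) \frac{1}{872} - \frac{10712}{12823}\right) + 355589} = \sqrt{- 37 \left(- \frac{37133}{872} - \frac{10712}{12823}\right) + 355589} = \sqrt{\left(-37\right) \left(- \frac{485497323}{11181656}\right) + 355589} = \sqrt{\frac{17963400951}{11181656} + 355589} = \sqrt{\frac{3994037276335}{11181656}} = \frac{\sqrt{11164987718788727690}}{5590828}$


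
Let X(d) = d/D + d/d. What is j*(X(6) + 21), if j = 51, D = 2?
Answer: 1275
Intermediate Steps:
X(d) = 1 + d/2 (X(d) = d/2 + d/d = d*(1/2) + 1 = d/2 + 1 = 1 + d/2)
j*(X(6) + 21) = 51*((1 + (1/2)*6) + 21) = 51*((1 + 3) + 21) = 51*(4 + 21) = 51*25 = 1275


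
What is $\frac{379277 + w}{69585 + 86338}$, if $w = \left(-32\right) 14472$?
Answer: $- \frac{83827}{155923} \approx -0.53762$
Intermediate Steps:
$w = -463104$
$\frac{379277 + w}{69585 + 86338} = \frac{379277 - 463104}{69585 + 86338} = - \frac{83827}{155923}$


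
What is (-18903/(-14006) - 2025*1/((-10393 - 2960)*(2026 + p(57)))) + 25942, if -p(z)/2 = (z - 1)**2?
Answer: 1716792323978245/66174659419 ≈ 25943.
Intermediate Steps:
p(z) = -2*(-1 + z)**2 (p(z) = -2*(z - 1)**2 = -2*(-1 + z)**2)
(-18903/(-14006) - 2025*1/((-10393 - 2960)*(2026 + p(57)))) + 25942 = (-18903/(-14006) - 2025*1/((-10393 - 2960)*(2026 - 2*(-1 + 57)**2))) + 25942 = (-18903*(-1/14006) - 2025*(-1/(13353*(2026 - 2*56**2)))) + 25942 = (18903/14006 - 2025*(-1/(13353*(2026 - 2*3136)))) + 25942 = (18903/14006 - 2025*(-1/(13353*(2026 - 6272)))) + 25942 = (18903/14006 - 2025/((-4246*(-13353)))) + 25942 = (18903/14006 - 2025/56696838) + 25942 = (18903/14006 - 2025*1/56696838) + 25942 = (18903/14006 - 675/18898946) + 25942 = 89309330547/66174659419 + 25942 = 1716792323978245/66174659419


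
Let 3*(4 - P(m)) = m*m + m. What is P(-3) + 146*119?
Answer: 17376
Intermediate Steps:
P(m) = 4 - m/3 - m²/3 (P(m) = 4 - (m*m + m)/3 = 4 - (m² + m)/3 = 4 - (m + m²)/3 = 4 + (-m/3 - m²/3) = 4 - m/3 - m²/3)
P(-3) + 146*119 = (4 - ⅓*(-3) - ⅓*(-3)²) + 146*119 = (4 + 1 - ⅓*9) + 17374 = (4 + 1 - 3) + 17374 = 2 + 17374 = 17376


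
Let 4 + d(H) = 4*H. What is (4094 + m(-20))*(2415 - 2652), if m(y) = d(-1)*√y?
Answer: -970278 + 3792*I*√5 ≈ -9.7028e+5 + 8479.2*I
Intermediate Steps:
d(H) = -4 + 4*H
m(y) = -8*√y (m(y) = (-4 + 4*(-1))*√y = (-4 - 4)*√y = -8*√y)
(4094 + m(-20))*(2415 - 2652) = (4094 - 16*I*√5)*(2415 - 2652) = (4094 - 16*I*√5)*(-237) = -970278 + 3792*I*√5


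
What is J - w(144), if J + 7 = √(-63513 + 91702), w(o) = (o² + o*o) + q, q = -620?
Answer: -40859 + √28189 ≈ -40691.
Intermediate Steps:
w(o) = -620 + 2*o² (w(o) = (o² + o*o) - 620 = (o² + o²) - 620 = 2*o² - 620 = -620 + 2*o²)
J = -7 + √28189 (J = -7 + √(-63513 + 91702) = -7 + √28189 ≈ 160.90)
J - w(144) = (-7 + √28189) - (-620 + 2*144²) = (-7 + √28189) - (-620 + 2*20736) = (-7 + √28189) - (-620 + 41472) = (-7 + √28189) - 1*40852 = (-7 + √28189) - 40852 = -40859 + √28189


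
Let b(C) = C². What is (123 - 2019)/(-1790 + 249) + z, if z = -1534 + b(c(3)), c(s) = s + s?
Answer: -2306522/1541 ≈ -1496.8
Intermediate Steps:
c(s) = 2*s
z = -1498 (z = -1534 + (2*3)² = -1534 + 6² = -1534 + 36 = -1498)
(123 - 2019)/(-1790 + 249) + z = (123 - 2019)/(-1790 + 249) - 1498 = -1896/(-1541) - 1498 = -1896*(-1/1541) - 1498 = 1896/1541 - 1498 = -2306522/1541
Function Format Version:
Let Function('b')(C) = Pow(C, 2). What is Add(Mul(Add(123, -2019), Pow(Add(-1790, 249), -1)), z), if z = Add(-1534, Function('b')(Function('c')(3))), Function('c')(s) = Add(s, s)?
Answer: Rational(-2306522, 1541) ≈ -1496.8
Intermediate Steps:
Function('c')(s) = Mul(2, s)
z = -1498 (z = Add(-1534, Pow(Mul(2, 3), 2)) = Add(-1534, Pow(6, 2)) = Add(-1534, 36) = -1498)
Add(Mul(Add(123, -2019), Pow(Add(-1790, 249), -1)), z) = Add(Mul(Add(123, -2019), Pow(Add(-1790, 249), -1)), -1498) = Add(Mul(-1896, Pow(-1541, -1)), -1498) = Add(Mul(-1896, Rational(-1, 1541)), -1498) = Add(Rational(1896, 1541), -1498) = Rational(-2306522, 1541)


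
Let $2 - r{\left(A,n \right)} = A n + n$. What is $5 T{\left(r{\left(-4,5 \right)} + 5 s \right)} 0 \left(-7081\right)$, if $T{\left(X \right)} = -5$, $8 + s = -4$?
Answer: $0$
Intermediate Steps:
$s = -12$ ($s = -8 - 4 = -12$)
$r{\left(A,n \right)} = 2 - n - A n$ ($r{\left(A,n \right)} = 2 - \left(A n + n\right) = 2 - \left(n + A n\right) = 2 - n - A n$)
$5 T{\left(r{\left(-4,5 \right)} + 5 s \right)} 0 \left(-7081\right) = 5 \left(-5\right) 0 \left(-7081\right) = \left(-25\right) 0 \left(-7081\right) = 0 \left(-7081\right) = 0$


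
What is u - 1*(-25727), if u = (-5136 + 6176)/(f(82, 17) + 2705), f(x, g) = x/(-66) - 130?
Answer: 1092565669/42467 ≈ 25727.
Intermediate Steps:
f(x, g) = -130 - x/66 (f(x, g) = -x/66 - 130 = -130 - x/66)
u = 17160/42467 (u = (-5136 + 6176)/((-130 - 1/66*82) + 2705) = 1040/((-130 - 41/33) + 2705) = 1040/(-4331/33 + 2705) = 1040/(84934/33) = 1040*(33/84934) = 17160/42467 ≈ 0.40408)
u - 1*(-25727) = 17160/42467 - 1*(-25727) = 17160/42467 + 25727 = 1092565669/42467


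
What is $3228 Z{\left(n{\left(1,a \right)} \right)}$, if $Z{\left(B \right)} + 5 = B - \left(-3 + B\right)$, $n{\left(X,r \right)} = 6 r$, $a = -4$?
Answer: $-6456$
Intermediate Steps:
$Z{\left(B \right)} = -2$ ($Z{\left(B \right)} = -5 + \left(B - \left(-3 + B\right)\right) = -5 + 3 = -2$)
$3228 Z{\left(n{\left(1,a \right)} \right)} = 3228 \left(-2\right) = -6456$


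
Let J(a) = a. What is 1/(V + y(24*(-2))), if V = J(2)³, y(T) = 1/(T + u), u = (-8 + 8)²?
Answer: 48/383 ≈ 0.12533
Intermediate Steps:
u = 0 (u = 0² = 0)
y(T) = 1/T (y(T) = 1/(T + 0) = 1/T)
V = 8 (V = 2³ = 8)
1/(V + y(24*(-2))) = 1/(8 + 1/(24*(-2))) = 1/(8 + 1/(-48)) = 1/(8 - 1/48) = 1/(383/48) = 48/383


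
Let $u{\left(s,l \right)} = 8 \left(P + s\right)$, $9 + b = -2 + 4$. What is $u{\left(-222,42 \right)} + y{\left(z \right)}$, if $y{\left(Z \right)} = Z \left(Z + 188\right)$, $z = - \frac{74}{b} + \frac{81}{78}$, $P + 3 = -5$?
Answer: $\frac{15815017}{33124} \approx 477.45$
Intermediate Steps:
$P = -8$ ($P = -3 - 5 = -8$)
$b = -7$ ($b = -9 + \left(-2 + 4\right) = -9 + 2 = -7$)
$u{\left(s,l \right)} = -64 + 8 s$ ($u{\left(s,l \right)} = 8 \left(-8 + s\right) = -64 + 8 s$)
$z = \frac{2113}{182}$ ($z = - \frac{74}{-7} + \frac{81}{78} = \left(-74\right) \left(- \frac{1}{7}\right) + 81 \cdot \frac{1}{78} = \frac{74}{7} + \frac{27}{26} = \frac{2113}{182} \approx 11.61$)
$y{\left(Z \right)} = Z \left(188 + Z\right)$
$u{\left(-222,42 \right)} + y{\left(z \right)} = \left(-64 + 8 \left(-222\right)\right) + \frac{2113 \left(188 + \frac{2113}{182}\right)}{182} = \left(-64 - 1776\right) + \frac{2113}{182} \cdot \frac{36329}{182} = -1840 + \frac{76763177}{33124} = \frac{15815017}{33124}$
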